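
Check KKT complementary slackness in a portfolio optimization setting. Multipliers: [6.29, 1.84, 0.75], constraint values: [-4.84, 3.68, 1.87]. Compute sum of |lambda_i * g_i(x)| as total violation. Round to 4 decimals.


KKT complementary slackness check:
lambda_1 * g_1 = 6.29 * -4.84 = -30.4436
lambda_2 * g_2 = 1.84 * 3.68 = 6.7712
lambda_3 * g_3 = 0.75 * 1.87 = 1.4025
Total violation = 30.4436 + 6.7712 + 1.4025 = 38.6173


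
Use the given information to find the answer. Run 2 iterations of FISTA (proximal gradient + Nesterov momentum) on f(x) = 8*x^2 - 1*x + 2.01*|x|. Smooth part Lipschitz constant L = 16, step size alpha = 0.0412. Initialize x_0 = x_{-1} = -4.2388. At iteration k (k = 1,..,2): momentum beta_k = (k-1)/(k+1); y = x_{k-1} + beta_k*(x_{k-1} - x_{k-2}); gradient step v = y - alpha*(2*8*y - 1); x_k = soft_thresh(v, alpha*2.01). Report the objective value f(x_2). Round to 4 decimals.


FISTA on f(x) = 8*x^2 - 1*x + 2.01*|x|
L = 16, alpha = 0.0412
Iteration 1: beta = 0.0, y = -4.2388 + 0.0*(-4.2388 + 4.2388) = -4.2388
  grad(y) = -68.8208, v = y - alpha*grad = -1.4034
  prox(v) = soft_thresh(-1.4034, 0.0828) = -1.3206
Iteration 2: beta = 0.3333, y = -1.3206 + 0.3333*(-1.3206 + 4.2388) = -0.3478
  grad(y) = -6.5652, v = y - alpha*grad = -0.0773
  prox(v) = soft_thresh(-0.0773, 0.0828) = 0.0
f(x_2) = 8*0.0^2 - 1*0.0 + 2.01*|0.0| = 0.0


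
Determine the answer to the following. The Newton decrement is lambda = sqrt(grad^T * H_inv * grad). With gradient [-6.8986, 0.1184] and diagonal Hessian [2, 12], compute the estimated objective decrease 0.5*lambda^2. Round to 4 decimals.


Step 1: H is diagonal, so H^(-1) * g = [-3.4493, 0.0099].
Step 2: g^T H^(-1) g = sum_i g_i^2 / H_ii
  = (-6.8986)^2/2 + (0.1184)^2/12
  = 23.7953 + 0.0012 = 23.7965
Step 3: Objective decrease = 0.5 * g^T H^(-1) g = 11.8983


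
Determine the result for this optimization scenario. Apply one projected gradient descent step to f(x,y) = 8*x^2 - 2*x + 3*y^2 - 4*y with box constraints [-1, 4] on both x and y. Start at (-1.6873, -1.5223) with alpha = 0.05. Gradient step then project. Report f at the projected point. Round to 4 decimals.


Step 1: Compute gradient at (-1.6873, -1.5223).
grad_x = 2*8*-1.6873 - 2 = -28.9968
grad_y = 2*3*-1.5223 - 4 = -13.1338
Step 2: Gradient step.
x_raw = -1.6873 - 0.05*-28.9968 = -0.2375
y_raw = -1.5223 - 0.05*-13.1338 = -0.8656
Step 3: Project onto [-1, 4].
x_proj = clip(-0.2375) = -0.2375
y_proj = clip(-0.8656) = -0.8656
Step 4: Evaluate f.
f(-0.2375, -0.8656) = 6.6363


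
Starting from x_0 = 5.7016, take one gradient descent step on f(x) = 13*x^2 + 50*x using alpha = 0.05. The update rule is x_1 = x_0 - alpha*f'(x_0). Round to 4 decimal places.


We compute the gradient at x_0 and apply the update.
f'(x) = 26*x + 50
f'(5.7016) = 26*5.7016 + 50 = 198.2416
x_1 = 5.7016 - 0.05*198.2416 = -4.2105


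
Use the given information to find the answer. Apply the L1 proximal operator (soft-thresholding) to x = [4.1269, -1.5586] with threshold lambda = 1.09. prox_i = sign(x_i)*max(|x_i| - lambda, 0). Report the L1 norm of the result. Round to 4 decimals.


Soft-thresholding with lambda = 1.09:
prox(4.1269) = sign(4.1269)*max(|4.1269| - 1.09, 0) = 3.0369
prox(-1.5586) = sign(-1.5586)*max(|-1.5586| - 1.09, 0) = -0.4686
prox(x) = [3.0369, -0.4686]
||prox(x)||_1 = 3.0369 + 0.4686 = 3.5055


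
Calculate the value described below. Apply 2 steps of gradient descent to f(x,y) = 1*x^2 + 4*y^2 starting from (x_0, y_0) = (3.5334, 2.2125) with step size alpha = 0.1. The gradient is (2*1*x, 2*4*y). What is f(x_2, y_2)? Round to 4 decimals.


Gradient descent on f(x,y) = 1*x^2 + 4*y^2.
Starting point: (3.5334, 2.2125), alpha = 0.1
Step 1: grad_x = 2*1*3.5334 = 7.0668, grad_y = 2*4*2.2125 = 17.7
  x_1 = 3.5334 - 0.1*7.0668 = 2.8267
  y_1 = 2.2125 - 0.1*17.7 = 0.4425
Step 2: grad_x = 2*1*2.8267 = 5.6534, grad_y = 2*4*0.4425 = 3.54
  x_2 = 2.8267 - 0.1*5.6534 = 2.2614
  y_2 = 0.4425 - 0.1*3.54 = 0.0885
f(2.2614, 0.0885) = 1*2.2614^2 + 4*0.0885^2 = 5.1452


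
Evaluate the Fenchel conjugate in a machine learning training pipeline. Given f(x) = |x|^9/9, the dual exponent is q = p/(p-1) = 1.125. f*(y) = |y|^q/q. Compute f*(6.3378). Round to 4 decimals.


The conjugate exponent q satisfies 1/p + 1/q = 1.
p = 9, so q = 9/(9 - 1) = 1.125
|y|^q = 6.3378^1.125 = 7.9833
f*(6.3378) = 7.9833 / 1.125 = 7.0962


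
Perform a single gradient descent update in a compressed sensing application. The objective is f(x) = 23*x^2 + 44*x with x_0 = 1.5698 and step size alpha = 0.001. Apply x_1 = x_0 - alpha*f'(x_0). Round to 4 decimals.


We compute the gradient at x_0 and apply the update.
f'(x) = 46*x + 44
f'(1.5698) = 46*1.5698 + 44 = 116.2108
x_1 = 1.5698 - 0.001*116.2108 = 1.4536


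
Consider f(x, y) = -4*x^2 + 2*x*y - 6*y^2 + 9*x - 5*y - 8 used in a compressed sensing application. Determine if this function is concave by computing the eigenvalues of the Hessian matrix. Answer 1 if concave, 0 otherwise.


The Hessian of f(x,y) = -4*x^2 + 2*x*y - 6*y^2 + 9*x - 5*y - 8 is:
H = [[-8, 2], [2, -12]]
Trace = -8 - 12 = -20
Determinant = -8*-12 - (2)^2 = 92
Discriminant = (-20)^2 - 4*92 = 32.0
Eigenvalues: lambda_1 = -12.8284, lambda_2 = -7.1716
The function is concave.

1


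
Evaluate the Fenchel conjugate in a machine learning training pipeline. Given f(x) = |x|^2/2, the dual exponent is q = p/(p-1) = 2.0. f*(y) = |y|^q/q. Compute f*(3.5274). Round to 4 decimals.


The conjugate exponent q satisfies 1/p + 1/q = 1.
p = 2, so q = 2/(2 - 1) = 2.0
|y|^q = 3.5274^2.0 = 12.4426
f*(3.5274) = 12.4426 / 2.0 = 6.2213


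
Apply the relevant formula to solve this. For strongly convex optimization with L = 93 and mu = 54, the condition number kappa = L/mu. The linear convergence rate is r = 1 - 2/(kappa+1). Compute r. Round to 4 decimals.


Step 1: Compute the condition number.
kappa = L/mu = 93/54 = 1.7222
Step 2: Compute the convergence rate.
r = 1 - 2/(kappa + 1) = 1 - 2*mu/(L + mu) = (L - mu)/(L + mu) = 39/147 = 0.2653


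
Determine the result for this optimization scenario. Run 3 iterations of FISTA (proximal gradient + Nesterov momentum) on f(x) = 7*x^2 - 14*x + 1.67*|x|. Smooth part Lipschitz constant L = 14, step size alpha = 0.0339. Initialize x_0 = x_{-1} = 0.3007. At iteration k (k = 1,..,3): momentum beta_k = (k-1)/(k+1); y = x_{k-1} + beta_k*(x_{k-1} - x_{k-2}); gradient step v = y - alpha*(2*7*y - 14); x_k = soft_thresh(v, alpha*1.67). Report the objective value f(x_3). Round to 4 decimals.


FISTA on f(x) = 7*x^2 - 14*x + 1.67*|x|
L = 14, alpha = 0.0339
Iteration 1: beta = 0.0, y = 0.3007 + 0.0*(0.3007 - 0.3007) = 0.3007
  grad(y) = -9.7902, v = y - alpha*grad = 0.6326
  prox(v) = soft_thresh(0.6326, 0.0566) = 0.576
Iteration 2: beta = 0.3333, y = 0.576 + 0.3333*(0.576 - 0.3007) = 0.6677
  grad(y) = -4.6517, v = y - alpha*grad = 0.8254
  prox(v) = soft_thresh(0.8254, 0.0566) = 0.7688
Iteration 3: beta = 0.5, y = 0.7688 + 0.5*(0.7688 - 0.576) = 0.8652
  grad(y) = -1.8867, v = y - alpha*grad = 0.9292
  prox(v) = soft_thresh(0.9292, 0.0566) = 0.8726
f(x_3) = 7*0.8726^2 - 14*0.8726 + 1.67*|0.8726| = -5.4291


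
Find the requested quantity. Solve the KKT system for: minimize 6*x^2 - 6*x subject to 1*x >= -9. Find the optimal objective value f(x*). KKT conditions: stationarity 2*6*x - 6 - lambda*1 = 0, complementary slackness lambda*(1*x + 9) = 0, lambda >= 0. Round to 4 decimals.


Step 1: Try lambda = 0 (constraint inactive).
Stationarity: 2*6*x - 6 = 0
x* = 6/(2*6) = 0.5
Check constraint: 1*0.5 = 0.5 >= -9 -- satisfied.
Step 2: Compute optimal value.
f(x*) = 6*0.5^2 - 6*0.5 = -1.5


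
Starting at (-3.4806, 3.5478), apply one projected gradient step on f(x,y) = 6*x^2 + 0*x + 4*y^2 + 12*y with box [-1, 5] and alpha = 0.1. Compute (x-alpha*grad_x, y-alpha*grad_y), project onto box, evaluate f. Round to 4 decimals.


Step 1: Compute gradient at (-3.4806, 3.5478).
grad_x = 2*6*-3.4806 + 0 = -41.7672
grad_y = 2*4*3.5478 + 12 = 40.3824
Step 2: Gradient step.
x_raw = -3.4806 - 0.1*-41.7672 = 0.6961
y_raw = 3.5478 - 0.1*40.3824 = -0.4904
Step 3: Project onto [-1, 5].
x_proj = clip(0.6961) = 0.6961
y_proj = clip(-0.4904) = -0.4904
Step 4: Evaluate f.
f(0.6961, -0.4904) = -2.0157


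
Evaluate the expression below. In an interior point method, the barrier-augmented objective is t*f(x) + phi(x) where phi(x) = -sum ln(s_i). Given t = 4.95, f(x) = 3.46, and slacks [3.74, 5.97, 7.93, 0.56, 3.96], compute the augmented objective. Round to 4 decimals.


Step 1: Compute log-barrier.
ln values: [1.3191, 1.7867, 2.0707, -0.5798, 1.3762]
phi = -(1.3191 + 1.7867 + 2.0707 - 0.5798 + 1.3762) = -5.9729
Step 2: Compute augmented objective.
t*f(x) = 4.95*3.46 = 17.127
Total = 17.127 - 5.9729 = 11.1541


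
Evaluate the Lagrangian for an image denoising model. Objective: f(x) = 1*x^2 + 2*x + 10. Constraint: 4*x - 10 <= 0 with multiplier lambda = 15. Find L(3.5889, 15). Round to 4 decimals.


Step 1: Evaluate f(x).
f(3.5889) = 1*3.5889^2 + 2*3.5889 + 10 = 30.058
Step 2: Evaluate g(x).
g(3.5889) = 4*3.5889 - 10 = 4.3556
Step 3: Compute Lagrangian.
L = 30.058 + 15*4.3556 = 95.392


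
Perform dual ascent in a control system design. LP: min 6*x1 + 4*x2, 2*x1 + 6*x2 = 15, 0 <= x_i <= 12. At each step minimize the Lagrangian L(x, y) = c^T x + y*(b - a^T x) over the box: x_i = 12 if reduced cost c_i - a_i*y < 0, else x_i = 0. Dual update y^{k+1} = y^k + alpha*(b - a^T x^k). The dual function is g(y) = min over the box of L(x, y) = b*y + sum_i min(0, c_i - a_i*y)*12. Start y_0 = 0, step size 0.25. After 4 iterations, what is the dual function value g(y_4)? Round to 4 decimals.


Dual ascent for LP: min 6*x1 + 4*x2, 2*x1 + 6*x2 = 15, 0 <= x_i <= 12
Step 1: y^k = 0.0, reduced costs: (6.0, 4.0)
  x^k = (0.0, 0.0), subgradient = b - a^T x = 15.0
  y^{k+1} = 0.0 + 0.25*15.0 = 3.75
Step 2: y^k = 3.75, reduced costs: (-1.5, -18.5)
  x^k = (12.0, 12.0), subgradient = b - a^T x = -81.0
  y^{k+1} = 3.75 + 0.25*-81.0 = -16.5
Step 3: y^k = -16.5, reduced costs: (39.0, 103.0)
  x^k = (0.0, 0.0), subgradient = b - a^T x = 15.0
  y^{k+1} = -16.5 + 0.25*15.0 = -12.75
Step 4: y^k = -12.75, reduced costs: (31.5, 80.5)
  x^k = (0.0, 0.0), subgradient = b - a^T x = 15.0
  y^{k+1} = -12.75 + 0.25*15.0 = -9.0
Dual objective at y_4 = -9.0: reduced costs (24.0, 58.0), box minimizer x = (0.0, 0.0)
g(y_4) = b*y + (c1 - a1*y)*x1 + (c2 - a2*y)*x2 = 15*(-9.0) + 24.0*0.0 + 58.0*0.0 = -135.0 + 0.0 + 0.0 = -135.0


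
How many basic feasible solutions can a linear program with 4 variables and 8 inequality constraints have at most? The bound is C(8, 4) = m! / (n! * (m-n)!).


Each vertex corresponds to some choice of n active constraints out of m, so the number of vertices is at most C(m, n) = m! / (n!(m-n)!).
m = 8, n = 4
Numerator: 8 * 7 * 6 * 5
Denominator: 4! = 24
C(8, 4) = 70


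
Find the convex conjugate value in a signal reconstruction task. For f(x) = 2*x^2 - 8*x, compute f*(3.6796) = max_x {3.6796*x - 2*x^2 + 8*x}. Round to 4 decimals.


f*(y) = sup_x {y*x - a*x^2 - b*x} = sup_x {(y-b)*x - a*x^2}
FOC: (y - b) - 2a*x = 0 => x* = (y - b)/(2a)
x* = (3.6796 + 8)/(2*2) = 2.9199
f*(3.6796) = (y-b)^2/(4a) = (3.6796 + 8)^2/(4*2)
= 136.4131/8 = 17.0516


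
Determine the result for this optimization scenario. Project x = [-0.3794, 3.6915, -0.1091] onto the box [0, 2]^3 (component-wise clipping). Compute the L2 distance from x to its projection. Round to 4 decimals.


Project each component onto [0, 2].
clip(-0.3794) = 0.0, clip(3.6915) = 2.0, clip(-0.1091) = 0.0
Projection = [0.0, 2.0, 0.0]
Squared diffs: [0.1439, 2.8612, 0.0119]
Distance = sqrt(3.017) = 1.737


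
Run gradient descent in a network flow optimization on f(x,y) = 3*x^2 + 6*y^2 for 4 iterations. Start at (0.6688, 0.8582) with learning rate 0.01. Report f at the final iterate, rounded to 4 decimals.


Gradient descent on f(x,y) = 3*x^2 + 6*y^2.
Starting point: (0.6688, 0.8582), alpha = 0.01
Step 1: grad_x = 2*3*0.6688 = 4.0128, grad_y = 2*6*0.8582 = 10.2984
  x_1 = 0.6688 - 0.01*4.0128 = 0.6287
  y_1 = 0.8582 - 0.01*10.2984 = 0.7552
Step 2: grad_x = 2*3*0.6287 = 3.772, grad_y = 2*6*0.7552 = 9.0626
  x_2 = 0.6287 - 0.01*3.772 = 0.591
  y_2 = 0.7552 - 0.01*9.0626 = 0.6646
Step 3: grad_x = 2*3*0.591 = 3.5457, grad_y = 2*6*0.6646 = 7.9751
  x_3 = 0.591 - 0.01*3.5457 = 0.5555
  y_3 = 0.6646 - 0.01*7.9751 = 0.5848
Step 4: grad_x = 2*3*0.5555 = 3.333, grad_y = 2*6*0.5848 = 7.0181
  x_4 = 0.5555 - 0.01*3.333 = 0.5222
  y_4 = 0.5848 - 0.01*7.0181 = 0.5147
f(0.5222, 0.5147) = 3*0.5222^2 + 6*0.5147^2 = 2.4072


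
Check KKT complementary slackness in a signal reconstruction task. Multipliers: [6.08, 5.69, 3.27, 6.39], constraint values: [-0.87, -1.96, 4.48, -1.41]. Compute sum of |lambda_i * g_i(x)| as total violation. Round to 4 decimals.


KKT complementary slackness check:
lambda_1 * g_1 = 6.08 * -0.87 = -5.2896
lambda_2 * g_2 = 5.69 * -1.96 = -11.1524
lambda_3 * g_3 = 3.27 * 4.48 = 14.6496
lambda_4 * g_4 = 6.39 * -1.41 = -9.0099
Total violation = 5.2896 + 11.1524 + 14.6496 + 9.0099 = 40.1015


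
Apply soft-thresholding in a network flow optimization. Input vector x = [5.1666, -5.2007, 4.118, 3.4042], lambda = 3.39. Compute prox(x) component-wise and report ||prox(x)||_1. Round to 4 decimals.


Soft-thresholding with lambda = 3.39:
prox(5.1666) = sign(5.1666)*max(|5.1666| - 3.39, 0) = 1.7766
prox(-5.2007) = sign(-5.2007)*max(|-5.2007| - 3.39, 0) = -1.8107
prox(4.118) = sign(4.118)*max(|4.118| - 3.39, 0) = 0.728
prox(3.4042) = sign(3.4042)*max(|3.4042| - 3.39, 0) = 0.0142
prox(x) = [1.7766, -1.8107, 0.728, 0.0142]
||prox(x)||_1 = 1.7766 + 1.8107 + 0.728 + 0.0142 = 4.3295


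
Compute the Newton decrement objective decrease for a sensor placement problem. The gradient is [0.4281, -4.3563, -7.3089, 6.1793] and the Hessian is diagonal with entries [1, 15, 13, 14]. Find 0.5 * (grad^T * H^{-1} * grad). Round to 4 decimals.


Step 1: H is diagonal, so H^(-1) * g = [0.4281, -0.2904, -0.5622, 0.4414].
Step 2: g^T H^(-1) g = sum_i g_i^2 / H_ii
  = (0.4281)^2/1 + (-4.3563)^2/15 + (-7.3089)^2/13 + (6.1793)^2/14
  = 0.1833 + 1.2652 + 4.1092 + 2.7274 = 8.2851
Step 3: Objective decrease = 0.5 * g^T H^(-1) g = 4.1425


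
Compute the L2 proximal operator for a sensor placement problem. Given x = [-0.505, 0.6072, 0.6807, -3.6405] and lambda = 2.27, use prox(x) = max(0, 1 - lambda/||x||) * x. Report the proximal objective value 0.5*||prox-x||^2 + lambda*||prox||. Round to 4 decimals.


Step 1: Compute ||x||.
||x|| = 3.7869
Step 2: Compute scaling factor.
scale = max(0, 1 - 2.27/3.7869) = 0.4006
Step 3: prox(x) = [-0.2023, 0.2432, 0.2727, -1.4582]
||prox(x)|| = 1.5169
Step 4: Proximal objective.
0.5*||prox-x||^2 = 2.5765
lambda*||prox|| = 3.4434
Total = 6.0197


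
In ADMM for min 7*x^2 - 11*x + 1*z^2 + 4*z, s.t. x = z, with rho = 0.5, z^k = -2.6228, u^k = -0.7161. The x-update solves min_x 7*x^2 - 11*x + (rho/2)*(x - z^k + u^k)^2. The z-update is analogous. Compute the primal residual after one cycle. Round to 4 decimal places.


ADMM iteration with rho = 0.5, z^k = -2.6228, u^k = -0.7161
Step 1: x-update.
Minimize 7*x^2 - 11*x + (0.5/2)*(x + 2.6228 - 0.7161)^2
FOC: (2*7 + 0.5)*x = 11 + 0.5*(-2.6228 + 0.7161)
x^{k+1} = 0.6929
Step 2: z-update.
Minimize 1*z^2 + 4*z + (0.5/2)*(0.6929 - z - 0.7161)^2
FOC: (2*1 + 0.5)*z = -4 + 0.5*(0.6929 - 0.7161)
z^{k+1} = -1.6046
Step 3: u-update.
u^{k+1} = -0.7161 + 0.6929 + 1.6046 = 1.5814
Step 4: Primal residual = |0.6929 + 1.6046| = 2.2975


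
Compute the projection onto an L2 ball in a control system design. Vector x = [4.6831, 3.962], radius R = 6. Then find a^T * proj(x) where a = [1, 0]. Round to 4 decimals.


Step 1: Compute ||x|| (intermediates to 6 decimals).
||x|| = sqrt(4.6831^2 + 3.962^2) = 6.134237
Step 2: Project.
Since ||x|| > R, scale = R/||x|| = 6/6.134237 = 0.978117, proj(x) = scale * x
proj(x) = [4.58062, 3.8753]
Step 3: Dot product.
a^T * proj(x) = 1*4.58062 + 0*3.8753 = 4.5806


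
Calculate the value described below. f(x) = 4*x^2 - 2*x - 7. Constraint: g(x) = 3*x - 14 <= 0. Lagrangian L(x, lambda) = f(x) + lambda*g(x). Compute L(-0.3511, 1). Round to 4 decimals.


Step 1: Evaluate f(x).
f(-0.3511) = 4*(-0.3511)^2 - 2*(-0.3511) - 7 = -5.8047
Step 2: Evaluate g(x).
g(-0.3511) = 3*-0.3511 - 14 = -15.0533
Step 3: Compute Lagrangian.
L = -5.8047 + 1*-15.0533 = -20.858


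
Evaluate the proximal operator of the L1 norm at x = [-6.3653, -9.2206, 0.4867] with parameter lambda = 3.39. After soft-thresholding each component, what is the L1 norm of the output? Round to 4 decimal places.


Soft-thresholding with lambda = 3.39:
prox(-6.3653) = sign(-6.3653)*max(|-6.3653| - 3.39, 0) = -2.9753
prox(-9.2206) = sign(-9.2206)*max(|-9.2206| - 3.39, 0) = -5.8306
prox(0.4867) = sign(0.4867)*max(|0.4867| - 3.39, 0) = 0.0
prox(x) = [-2.9753, -5.8306, 0.0]
||prox(x)||_1 = 2.9753 + 5.8306 + 0.0 = 8.8059


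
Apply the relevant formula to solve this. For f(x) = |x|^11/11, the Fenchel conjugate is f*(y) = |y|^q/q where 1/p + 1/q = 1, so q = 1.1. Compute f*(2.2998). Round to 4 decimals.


The conjugate exponent q satisfies 1/p + 1/q = 1.
p = 11, so q = 11/(11 - 1) = 1.1
|y|^q = 2.2998^1.1 = 2.4995
f*(2.2998) = 2.4995 / 1.1 = 2.2723


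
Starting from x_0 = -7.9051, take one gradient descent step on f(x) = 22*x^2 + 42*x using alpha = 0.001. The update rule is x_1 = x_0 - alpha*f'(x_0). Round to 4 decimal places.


We compute the gradient at x_0 and apply the update.
f'(x) = 44*x + 42
f'(-7.9051) = 44*-7.9051 + 42 = -305.8244
x_1 = -7.9051 - 0.001*-305.8244 = -7.5993


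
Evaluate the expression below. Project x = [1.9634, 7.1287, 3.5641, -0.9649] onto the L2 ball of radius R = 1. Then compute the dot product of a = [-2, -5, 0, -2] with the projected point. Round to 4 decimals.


Step 1: Compute ||x|| (intermediates to 6 decimals).
||x|| = sqrt(1.9634^2 + 7.1287^2 + 3.5641^2 + (-0.9649)^2) = 8.264814
Step 2: Project.
Since ||x|| > R, scale = R/||x|| = 1/8.264814 = 0.120995, proj(x) = scale * x
proj(x) = [0.237562, 0.862537, 0.431238, -0.116748]
Step 3: Dot product.
a^T * proj(x) = -2*0.237562 - 5*0.862537 + 0*0.431238 - 2*(-0.116748) = -4.5543


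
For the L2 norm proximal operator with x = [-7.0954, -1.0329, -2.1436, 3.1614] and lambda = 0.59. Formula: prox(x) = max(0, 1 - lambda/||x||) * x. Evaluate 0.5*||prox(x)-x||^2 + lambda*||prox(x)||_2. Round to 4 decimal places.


Step 1: Compute ||x||.
||x|| = 8.1241
Step 2: Compute scaling factor.
scale = max(0, 1 - 0.59/8.1241) = 0.9274
Step 3: prox(x) = [-6.5801, -0.9579, -1.9879, 2.9318]
||prox(x)|| = 7.5341
Step 4: Proximal objective.
0.5*||prox-x||^2 = 0.1741
lambda*||prox|| = 4.4451
Total = 4.6192


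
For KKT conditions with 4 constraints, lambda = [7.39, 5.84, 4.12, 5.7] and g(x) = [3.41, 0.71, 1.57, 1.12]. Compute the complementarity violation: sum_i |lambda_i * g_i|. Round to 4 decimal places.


KKT complementary slackness check:
lambda_1 * g_1 = 7.39 * 3.41 = 25.1999
lambda_2 * g_2 = 5.84 * 0.71 = 4.1464
lambda_3 * g_3 = 4.12 * 1.57 = 6.4684
lambda_4 * g_4 = 5.7 * 1.12 = 6.384
Total violation = 25.1999 + 4.1464 + 6.4684 + 6.384 = 42.1987


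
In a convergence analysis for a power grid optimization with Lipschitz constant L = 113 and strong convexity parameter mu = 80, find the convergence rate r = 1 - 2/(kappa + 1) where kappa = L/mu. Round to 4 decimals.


Step 1: Compute the condition number.
kappa = L/mu = 113/80 = 1.4125
Step 2: Compute the convergence rate.
r = 1 - 2/(kappa + 1) = 1 - 2*mu/(L + mu) = (L - mu)/(L + mu) = 33/193 = 0.171


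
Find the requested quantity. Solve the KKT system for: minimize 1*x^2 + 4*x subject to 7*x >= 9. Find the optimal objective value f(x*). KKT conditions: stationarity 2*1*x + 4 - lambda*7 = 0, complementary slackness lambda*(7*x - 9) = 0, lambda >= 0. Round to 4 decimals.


Step 1: Try lambda = 0 (constraint inactive).
x_unc = -4/(2*1) = -2.0
Check: 7*-2.0 = -14.0 < 9 -- violated!
Step 2: Constraint must be active: 7*x = 9
x* = 9/7 = 1.2857 (rounded; the exact value 9/7 is used below)
lambda = (2*1*(9/7) + 4)/7 = 0.9388
Step 3: Compute optimal value.
f(x*) = 1*(9/7)^2 + 4*(9/7) = 6.7959


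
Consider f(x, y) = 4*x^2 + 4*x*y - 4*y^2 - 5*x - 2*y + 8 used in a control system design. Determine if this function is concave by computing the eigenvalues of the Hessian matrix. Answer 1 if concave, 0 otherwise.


The Hessian of f(x,y) = 4*x^2 + 4*x*y - 4*y^2 - 5*x - 2*y + 8 is:
H = [[8, 4], [4, -8]]
Trace = 8 - 8 = 0
Determinant = 8*-8 - (4)^2 = -80
Discriminant = (0)^2 - 4*-80 = 320.0
Eigenvalues: lambda_1 = -8.9443, lambda_2 = 8.9443
The function is not concave.

0


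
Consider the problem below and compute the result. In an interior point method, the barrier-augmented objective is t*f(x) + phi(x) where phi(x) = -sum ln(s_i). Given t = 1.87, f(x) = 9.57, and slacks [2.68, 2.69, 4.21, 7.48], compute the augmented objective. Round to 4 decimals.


Step 1: Compute log-barrier.
ln values: [0.9858, 0.9895, 1.4375, 2.0122]
phi = -(0.9858 + 0.9895 + 1.4375 + 2.0122) = -5.4251
Step 2: Compute augmented objective.
t*f(x) = 1.87*9.57 = 17.8959
Total = 17.8959 - 5.4251 = 12.4708


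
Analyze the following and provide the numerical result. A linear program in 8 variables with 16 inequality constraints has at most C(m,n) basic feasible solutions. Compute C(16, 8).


Each vertex corresponds to some choice of n active constraints out of m, so the number of vertices is at most C(m, n) = m! / (n!(m-n)!).
m = 16, n = 8
Numerator: 16 * 15 * 14 * 13 * 12 * 11 * 10 * 9
Denominator: 8! = 40320
C(16, 8) = 12870


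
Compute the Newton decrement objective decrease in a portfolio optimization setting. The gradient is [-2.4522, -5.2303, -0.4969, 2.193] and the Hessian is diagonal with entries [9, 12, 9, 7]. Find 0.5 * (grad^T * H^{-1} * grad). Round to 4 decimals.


Step 1: H is diagonal, so H^(-1) * g = [-0.2725, -0.4359, -0.0552, 0.3133].
Step 2: g^T H^(-1) g = sum_i g_i^2 / H_ii
  = (-2.4522)^2/9 + (-5.2303)^2/12 + (-0.4969)^2/9 + (2.193)^2/7
  = 0.6681 + 2.2797 + 0.0274 + 0.687 = 3.6623
Step 3: Objective decrease = 0.5 * g^T H^(-1) g = 1.8311


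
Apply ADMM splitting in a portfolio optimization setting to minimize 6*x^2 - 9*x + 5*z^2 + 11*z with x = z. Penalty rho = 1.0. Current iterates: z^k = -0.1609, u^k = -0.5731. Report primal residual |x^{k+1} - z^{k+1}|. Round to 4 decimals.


ADMM iteration with rho = 1.0, z^k = -0.1609, u^k = -0.5731
Step 1: x-update.
Minimize 6*x^2 - 9*x + (1.0/2)*(x + 0.1609 - 0.5731)^2
FOC: (2*6 + 1.0)*x = 9 + 1.0*(-0.1609 + 0.5731)
x^{k+1} = 0.724
Step 2: z-update.
Minimize 5*z^2 + 11*z + (1.0/2)*(0.724 - z - 0.5731)^2
FOC: (2*5 + 1.0)*z = -11 + 1.0*(0.724 - 0.5731)
z^{k+1} = -0.9863
Step 3: u-update.
u^{k+1} = -0.5731 + 0.724 + 0.9863 = 1.1372
Step 4: Primal residual = |0.724 + 0.9863| = 1.7103


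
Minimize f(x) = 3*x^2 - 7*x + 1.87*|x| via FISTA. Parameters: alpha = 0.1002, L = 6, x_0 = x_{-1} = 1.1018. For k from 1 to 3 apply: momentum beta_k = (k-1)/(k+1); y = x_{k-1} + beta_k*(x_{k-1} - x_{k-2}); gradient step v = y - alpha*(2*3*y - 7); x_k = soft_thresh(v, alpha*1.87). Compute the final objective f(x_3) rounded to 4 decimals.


FISTA on f(x) = 3*x^2 - 7*x + 1.87*|x|
L = 6, alpha = 0.1002
Iteration 1: beta = 0.0, y = 1.1018 + 0.0*(1.1018 - 1.1018) = 1.1018
  grad(y) = -0.3892, v = y - alpha*grad = 1.1408
  prox(v) = soft_thresh(1.1408, 0.1874) = 0.9534
Iteration 2: beta = 0.3333, y = 0.9534 + 0.3333*(0.9534 - 1.1018) = 0.904
  grad(y) = -1.5762, v = y - alpha*grad = 1.0619
  prox(v) = soft_thresh(1.0619, 0.1874) = 0.8745
Iteration 3: beta = 0.5, y = 0.8745 + 0.5*(0.8745 - 0.9534) = 0.8351
  grad(y) = -1.9895, v = y - alpha*grad = 1.0344
  prox(v) = soft_thresh(1.0344, 0.1874) = 0.8471
f(x_3) = 3*0.8471^2 - 7*0.8471 + 1.87*|0.8471| = -2.1929


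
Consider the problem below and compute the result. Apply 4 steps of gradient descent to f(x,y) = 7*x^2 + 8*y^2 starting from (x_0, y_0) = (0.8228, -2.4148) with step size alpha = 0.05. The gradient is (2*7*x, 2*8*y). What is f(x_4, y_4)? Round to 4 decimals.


Gradient descent on f(x,y) = 7*x^2 + 8*y^2.
Starting point: (0.8228, -2.4148), alpha = 0.05
Step 1: grad_x = 2*7*0.8228 = 11.5192, grad_y = 2*8*-2.4148 = -38.6368
  x_1 = 0.8228 - 0.05*11.5192 = 0.2468
  y_1 = -2.4148 - 0.05*-38.6368 = -0.483
Step 2: grad_x = 2*7*0.2468 = 3.4558, grad_y = 2*8*-0.483 = -7.7274
  x_2 = 0.2468 - 0.05*3.4558 = 0.0741
  y_2 = -0.483 - 0.05*-7.7274 = -0.0966
Step 3: grad_x = 2*7*0.0741 = 1.0367, grad_y = 2*8*-0.0966 = -1.5455
  x_3 = 0.0741 - 0.05*1.0367 = 0.0222
  y_3 = -0.0966 - 0.05*-1.5455 = -0.0193
Step 4: grad_x = 2*7*0.0222 = 0.311, grad_y = 2*8*-0.0193 = -0.3091
  x_4 = 0.0222 - 0.05*0.311 = 0.0067
  y_4 = -0.0193 - 0.05*-0.3091 = -0.0039
f(0.0067, -0.0039) = 7*0.0067^2 + 8*(-0.0039)^2 = 0.0004


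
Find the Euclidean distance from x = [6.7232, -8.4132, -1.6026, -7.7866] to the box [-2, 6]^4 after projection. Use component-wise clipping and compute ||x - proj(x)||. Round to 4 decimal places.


Project each component onto [-2, 6].
clip(6.7232) = 6.0, clip(-8.4132) = -2.0, clip(-1.6026) = -1.6026, clip(-7.7866) = -2.0
Projection = [6.0, -2.0, -1.6026, -2.0]
Squared diffs: [0.523, 41.1291, 0.0, 33.4847]
Distance = sqrt(75.1368) = 8.6682


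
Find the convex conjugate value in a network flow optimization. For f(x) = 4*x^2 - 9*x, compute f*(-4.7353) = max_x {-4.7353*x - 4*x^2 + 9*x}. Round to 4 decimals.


f*(y) = sup_x {y*x - a*x^2 - b*x} = sup_x {(y-b)*x - a*x^2}
FOC: (y - b) - 2a*x = 0 => x* = (y - b)/(2a)
x* = (-4.7353 + 9)/(2*4) = 0.5331
f*(-4.7353) = (y-b)^2/(4a) = (-4.7353 + 9)^2/(4*4)
= 18.1877/16 = 1.1367


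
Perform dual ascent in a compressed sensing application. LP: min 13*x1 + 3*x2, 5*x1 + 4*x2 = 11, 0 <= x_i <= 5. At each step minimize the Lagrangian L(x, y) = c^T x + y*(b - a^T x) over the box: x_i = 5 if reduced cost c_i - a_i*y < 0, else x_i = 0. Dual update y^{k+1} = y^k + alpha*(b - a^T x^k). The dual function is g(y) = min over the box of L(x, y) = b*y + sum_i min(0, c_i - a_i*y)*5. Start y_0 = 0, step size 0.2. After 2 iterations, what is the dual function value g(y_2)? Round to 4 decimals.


Dual ascent for LP: min 13*x1 + 3*x2, 5*x1 + 4*x2 = 11, 0 <= x_i <= 5
Step 1: y^k = 0.0, reduced costs: (13.0, 3.0)
  x^k = (0.0, 0.0), subgradient = b - a^T x = 11.0
  y^{k+1} = 0.0 + 0.2*11.0 = 2.2
Step 2: y^k = 2.2, reduced costs: (2.0, -5.8)
  x^k = (0.0, 5.0), subgradient = b - a^T x = -9.0
  y^{k+1} = 2.2 + 0.2*-9.0 = 0.4
Dual objective at y_2 = 0.4: reduced costs (11.0, 1.4), box minimizer x = (0.0, 0.0)
g(y_2) = b*y + (c1 - a1*y)*x1 + (c2 - a2*y)*x2 = 11*0.4 + 11.0*0.0 + 1.4*0.0 = 4.4 + 0.0 + 0.0 = 4.4


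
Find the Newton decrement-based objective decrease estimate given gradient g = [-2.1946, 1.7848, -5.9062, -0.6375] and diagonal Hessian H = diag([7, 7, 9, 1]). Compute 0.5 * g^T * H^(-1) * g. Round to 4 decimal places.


Step 1: H is diagonal, so H^(-1) * g = [-0.3135, 0.255, -0.6562, -0.6375].
Step 2: g^T H^(-1) g = sum_i g_i^2 / H_ii
  = (-2.1946)^2/7 + (1.7848)^2/7 + (-5.9062)^2/9 + (-0.6375)^2/1
  = 0.688 + 0.4551 + 3.8759 + 0.4064 = 5.4254
Step 3: Objective decrease = 0.5 * g^T H^(-1) g = 2.7127


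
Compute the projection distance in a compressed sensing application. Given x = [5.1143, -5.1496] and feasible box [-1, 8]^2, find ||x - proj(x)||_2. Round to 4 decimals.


Project each component onto [-1, 8].
clip(5.1143) = 5.1143, clip(-5.1496) = -1.0
Projection = [5.1143, -1.0]
Squared diffs: [0.0, 17.2192]
Distance = sqrt(17.2192) = 4.1496


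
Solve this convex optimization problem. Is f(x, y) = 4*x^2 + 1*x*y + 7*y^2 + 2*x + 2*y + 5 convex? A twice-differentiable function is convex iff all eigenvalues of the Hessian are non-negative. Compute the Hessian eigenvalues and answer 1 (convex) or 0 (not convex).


The Hessian of f(x,y) = 4*x^2 + 1*x*y + 7*y^2 + 2*x + 2*y + 5 is:
H = [[8, 1], [1, 14]]
Trace = 8 + 14 = 22
Determinant = 8*14 - (1)^2 = 111
Discriminant = (22)^2 - 4*111 = 40.0
Eigenvalues: lambda_1 = 7.8377, lambda_2 = 14.1623
The function is convex.

1


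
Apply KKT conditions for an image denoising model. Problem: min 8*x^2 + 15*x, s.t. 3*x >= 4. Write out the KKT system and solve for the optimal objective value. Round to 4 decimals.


Step 1: Try lambda = 0 (constraint inactive).
x_unc = -15/(2*8) = -0.9375
Check: 3*-0.9375 = -2.8125 < 4 -- violated!
Step 2: Constraint must be active: 3*x = 4
x* = 4/3 = 1.3333 (rounded; the exact value 4/3 is used below)
lambda = (2*8*(4/3) + 15)/3 = 12.1111
Step 3: Compute optimal value.
f(x*) = 8*(4/3)^2 + 15*(4/3) = 34.2222


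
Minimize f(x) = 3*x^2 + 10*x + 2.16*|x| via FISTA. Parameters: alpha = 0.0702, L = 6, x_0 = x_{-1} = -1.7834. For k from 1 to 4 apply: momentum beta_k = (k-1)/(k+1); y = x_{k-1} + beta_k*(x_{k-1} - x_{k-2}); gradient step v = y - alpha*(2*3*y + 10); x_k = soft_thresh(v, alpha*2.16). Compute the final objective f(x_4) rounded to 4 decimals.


FISTA on f(x) = 3*x^2 + 10*x + 2.16*|x|
L = 6, alpha = 0.0702
Iteration 1: beta = 0.0, y = -1.7834 + 0.0*(-1.7834 + 1.7834) = -1.7834
  grad(y) = -0.7004, v = y - alpha*grad = -1.7342
  prox(v) = soft_thresh(-1.7342, 0.1516) = -1.5826
Iteration 2: beta = 0.3333, y = -1.5826 + 0.3333*(-1.5826 + 1.7834) = -1.5157
  grad(y) = 0.906, v = y - alpha*grad = -1.5793
  prox(v) = soft_thresh(-1.5793, 0.1516) = -1.4276
Iteration 3: beta = 0.5, y = -1.4276 + 0.5*(-1.4276 + 1.5826) = -1.3502
  grad(y) = 1.8991, v = y - alpha*grad = -1.4835
  prox(v) = soft_thresh(-1.4835, 0.1516) = -1.3318
Iteration 4: beta = 0.6, y = -1.3318 + 0.6*(-1.3318 + 1.4276) = -1.2744
  grad(y) = 2.3539, v = y - alpha*grad = -1.4396
  prox(v) = soft_thresh(-1.4396, 0.1516) = -1.288
f(x_4) = 3*(-1.288)^2 + 10*(-1.288) + 2.16*|-1.288| = -5.1211


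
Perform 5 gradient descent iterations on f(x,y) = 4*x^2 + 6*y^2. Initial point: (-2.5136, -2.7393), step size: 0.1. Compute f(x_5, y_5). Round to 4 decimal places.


Gradient descent on f(x,y) = 4*x^2 + 6*y^2.
Starting point: (-2.5136, -2.7393), alpha = 0.1
Step 1: grad_x = 2*4*-2.5136 = -20.1088, grad_y = 2*6*-2.7393 = -32.8716
  x_1 = -2.5136 - 0.1*-20.1088 = -0.5027
  y_1 = -2.7393 - 0.1*-32.8716 = 0.5479
Step 2: grad_x = 2*4*-0.5027 = -4.0218, grad_y = 2*6*0.5479 = 6.5743
  x_2 = -0.5027 - 0.1*-4.0218 = -0.1005
  y_2 = 0.5479 - 0.1*6.5743 = -0.1096
Step 3: grad_x = 2*4*-0.1005 = -0.8044, grad_y = 2*6*-0.1096 = -1.3149
  x_3 = -0.1005 - 0.1*-0.8044 = -0.0201
  y_3 = -0.1096 - 0.1*-1.3149 = 0.0219
Step 4: grad_x = 2*4*-0.0201 = -0.1609, grad_y = 2*6*0.0219 = 0.263
  x_4 = -0.0201 - 0.1*-0.1609 = -0.004
  y_4 = 0.0219 - 0.1*0.263 = -0.0044
Step 5: grad_x = 2*4*-0.004 = -0.0322, grad_y = 2*6*-0.0044 = -0.0526
  x_5 = -0.004 - 0.1*-0.0322 = -0.0008
  y_5 = -0.0044 - 0.1*-0.0526 = 0.0009
f(-0.0008, 0.0009) = 4*(-0.0008)^2 + 6*0.0009^2 = 0.0


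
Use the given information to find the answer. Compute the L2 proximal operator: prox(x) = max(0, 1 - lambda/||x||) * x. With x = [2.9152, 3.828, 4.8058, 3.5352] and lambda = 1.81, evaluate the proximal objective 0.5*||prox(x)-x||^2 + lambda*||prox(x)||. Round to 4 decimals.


Step 1: Compute ||x||.
||x|| = 7.6646
Step 2: Compute scaling factor.
scale = max(0, 1 - 1.81/7.6646) = 0.7638
Step 3: prox(x) = [2.2268, 2.924, 3.6709, 2.7004]
||prox(x)|| = 5.8546
Step 4: Proximal objective.
0.5*||prox-x||^2 = 1.6381
lambda*||prox|| = 10.5968
Total = 12.2348


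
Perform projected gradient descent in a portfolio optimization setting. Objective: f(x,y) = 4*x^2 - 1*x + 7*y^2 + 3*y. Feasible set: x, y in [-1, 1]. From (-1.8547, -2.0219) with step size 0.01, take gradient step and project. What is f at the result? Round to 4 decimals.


Step 1: Compute gradient at (-1.8547, -2.0219).
grad_x = 2*4*-1.8547 - 1 = -15.8376
grad_y = 2*7*-2.0219 + 3 = -25.3066
Step 2: Gradient step.
x_raw = -1.8547 - 0.01*-15.8376 = -1.6963
y_raw = -2.0219 - 0.01*-25.3066 = -1.7688
Step 3: Project onto [-1, 1].
x_proj = clip(-1.6963) = -1.0
y_proj = clip(-1.7688) = -1.0
Step 4: Evaluate f.
f(-1.0, -1.0) = 9.0


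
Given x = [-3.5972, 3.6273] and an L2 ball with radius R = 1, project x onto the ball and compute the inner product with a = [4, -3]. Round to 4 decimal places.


Step 1: Compute ||x|| (intermediates to 6 decimals).
||x|| = sqrt((-3.5972)^2 + 3.6273^2) = 5.108537
Step 2: Project.
Since ||x|| > R, scale = R/||x|| = 1/5.108537 = 0.195751, proj(x) = scale * x
proj(x) = [-0.704155, 0.710048]
Step 3: Dot product.
a^T * proj(x) = 4*(-0.704155) - 3*0.710048 = -4.9468


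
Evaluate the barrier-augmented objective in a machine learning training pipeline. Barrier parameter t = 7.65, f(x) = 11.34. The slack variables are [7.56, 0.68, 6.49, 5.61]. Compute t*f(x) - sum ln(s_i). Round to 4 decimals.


Step 1: Compute log-barrier.
ln values: [2.0229, -0.3857, 1.8703, 1.7246]
phi = -(2.0229 - 0.3857 + 1.8703 + 1.7246) = -5.232
Step 2: Compute augmented objective.
t*f(x) = 7.65*11.34 = 86.751
Total = 86.751 - 5.232 = 81.519


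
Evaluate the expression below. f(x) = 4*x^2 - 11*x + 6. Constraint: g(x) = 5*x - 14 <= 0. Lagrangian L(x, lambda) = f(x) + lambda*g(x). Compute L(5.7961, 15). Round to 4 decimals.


Step 1: Evaluate f(x).
f(5.7961) = 4*5.7961^2 - 11*5.7961 + 6 = 76.622
Step 2: Evaluate g(x).
g(5.7961) = 5*5.7961 - 14 = 14.9805
Step 3: Compute Lagrangian.
L = 76.622 + 15*14.9805 = 301.3295


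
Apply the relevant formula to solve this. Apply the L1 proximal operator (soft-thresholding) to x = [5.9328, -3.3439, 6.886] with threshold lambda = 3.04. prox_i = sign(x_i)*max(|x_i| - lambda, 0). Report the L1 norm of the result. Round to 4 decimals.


Soft-thresholding with lambda = 3.04:
prox(5.9328) = sign(5.9328)*max(|5.9328| - 3.04, 0) = 2.8928
prox(-3.3439) = sign(-3.3439)*max(|-3.3439| - 3.04, 0) = -0.3039
prox(6.886) = sign(6.886)*max(|6.886| - 3.04, 0) = 3.846
prox(x) = [2.8928, -0.3039, 3.846]
||prox(x)||_1 = 2.8928 + 0.3039 + 3.846 = 7.0427


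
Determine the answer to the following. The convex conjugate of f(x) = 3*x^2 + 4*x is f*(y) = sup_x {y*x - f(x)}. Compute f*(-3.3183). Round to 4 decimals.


f*(y) = sup_x {y*x - a*x^2 - b*x} = sup_x {(y-b)*x - a*x^2}
FOC: (y - b) - 2a*x = 0 => x* = (y - b)/(2a)
x* = (-3.3183 - 4)/(2*3) = -1.2197
f*(-3.3183) = (y-b)^2/(4a) = (-3.3183 - 4)^2/(4*3)
= 53.5575/12 = 4.4631


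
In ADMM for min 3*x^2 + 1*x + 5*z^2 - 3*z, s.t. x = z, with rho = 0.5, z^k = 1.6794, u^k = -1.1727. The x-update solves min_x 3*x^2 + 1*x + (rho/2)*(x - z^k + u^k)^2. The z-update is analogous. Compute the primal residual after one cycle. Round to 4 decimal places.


ADMM iteration with rho = 0.5, z^k = 1.6794, u^k = -1.1727
Step 1: x-update.
Minimize 3*x^2 + 1*x + (0.5/2)*(x - 1.6794 - 1.1727)^2
FOC: (2*3 + 0.5)*x = -1 + 0.5*(1.6794 + 1.1727)
x^{k+1} = 0.0655
Step 2: z-update.
Minimize 5*z^2 - 3*z + (0.5/2)*(0.0655 - z - 1.1727)^2
FOC: (2*5 + 0.5)*z = 3 + 0.5*(0.0655 - 1.1727)
z^{k+1} = 0.233
Step 3: u-update.
u^{k+1} = -1.1727 + 0.0655 - 0.233 = -1.3401
Step 4: Primal residual = |0.0655 - 0.233| = 0.1674


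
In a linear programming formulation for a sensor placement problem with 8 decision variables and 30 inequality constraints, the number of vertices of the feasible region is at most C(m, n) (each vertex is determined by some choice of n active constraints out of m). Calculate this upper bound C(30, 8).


Each vertex corresponds to some choice of n active constraints out of m, so the number of vertices is at most C(m, n) = m! / (n!(m-n)!).
m = 30, n = 8
Numerator: 30 * 29 * 28 * 27 * 26 * 25 * 24 * 23
Denominator: 8! = 40320
C(30, 8) = 5852925


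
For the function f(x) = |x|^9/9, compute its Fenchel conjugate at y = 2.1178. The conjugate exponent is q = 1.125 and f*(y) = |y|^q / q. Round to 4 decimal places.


The conjugate exponent q satisfies 1/p + 1/q = 1.
p = 9, so q = 9/(9 - 1) = 1.125
|y|^q = 2.1178^1.125 = 2.3261
f*(2.1178) = 2.3261 / 1.125 = 2.0676


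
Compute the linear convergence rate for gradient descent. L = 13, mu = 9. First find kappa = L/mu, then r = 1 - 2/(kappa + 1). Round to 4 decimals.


Step 1: Compute the condition number.
kappa = L/mu = 13/9 = 1.4444
Step 2: Compute the convergence rate.
r = 1 - 2/(kappa + 1) = 1 - 2*mu/(L + mu) = (L - mu)/(L + mu) = 4/22 = 0.1818


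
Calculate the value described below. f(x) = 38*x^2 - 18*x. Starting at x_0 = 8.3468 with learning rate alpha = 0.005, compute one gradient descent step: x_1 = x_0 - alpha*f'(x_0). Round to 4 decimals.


We compute the gradient at x_0 and apply the update.
f'(x) = 76*x - 18
f'(8.3468) = 76*8.3468 - 18 = 616.3568
x_1 = 8.3468 - 0.005*616.3568 = 5.265


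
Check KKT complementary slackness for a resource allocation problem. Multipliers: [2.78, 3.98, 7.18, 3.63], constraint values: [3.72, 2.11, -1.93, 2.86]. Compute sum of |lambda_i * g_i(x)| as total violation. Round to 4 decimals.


KKT complementary slackness check:
lambda_1 * g_1 = 2.78 * 3.72 = 10.3416
lambda_2 * g_2 = 3.98 * 2.11 = 8.3978
lambda_3 * g_3 = 7.18 * -1.93 = -13.8574
lambda_4 * g_4 = 3.63 * 2.86 = 10.3818
Total violation = 10.3416 + 8.3978 + 13.8574 + 10.3818 = 42.9786


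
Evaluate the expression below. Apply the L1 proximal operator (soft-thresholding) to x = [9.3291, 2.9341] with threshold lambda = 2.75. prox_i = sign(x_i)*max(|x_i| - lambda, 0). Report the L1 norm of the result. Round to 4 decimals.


Soft-thresholding with lambda = 2.75:
prox(9.3291) = sign(9.3291)*max(|9.3291| - 2.75, 0) = 6.5791
prox(2.9341) = sign(2.9341)*max(|2.9341| - 2.75, 0) = 0.1841
prox(x) = [6.5791, 0.1841]
||prox(x)||_1 = 6.5791 + 0.1841 = 6.7632


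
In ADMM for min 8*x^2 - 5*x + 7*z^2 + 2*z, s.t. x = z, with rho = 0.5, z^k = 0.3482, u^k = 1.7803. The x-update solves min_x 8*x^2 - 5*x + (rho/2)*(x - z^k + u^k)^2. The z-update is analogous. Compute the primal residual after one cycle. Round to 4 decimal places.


ADMM iteration with rho = 0.5, z^k = 0.3482, u^k = 1.7803
Step 1: x-update.
Minimize 8*x^2 - 5*x + (0.5/2)*(x - 0.3482 + 1.7803)^2
FOC: (2*8 + 0.5)*x = 5 + 0.5*(0.3482 - 1.7803)
x^{k+1} = 0.2596
Step 2: z-update.
Minimize 7*z^2 + 2*z + (0.5/2)*(0.2596 - z + 1.7803)^2
FOC: (2*7 + 0.5)*z = -2 + 0.5*(0.2596 + 1.7803)
z^{k+1} = -0.0676
Step 3: u-update.
u^{k+1} = 1.7803 + 0.2596 + 0.0676 = 2.1075
Step 4: Primal residual = |0.2596 + 0.0676| = 0.3272


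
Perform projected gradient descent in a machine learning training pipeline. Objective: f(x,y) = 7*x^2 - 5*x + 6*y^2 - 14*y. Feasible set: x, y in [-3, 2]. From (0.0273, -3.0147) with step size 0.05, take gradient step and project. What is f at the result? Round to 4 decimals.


Step 1: Compute gradient at (0.0273, -3.0147).
grad_x = 2*7*0.0273 - 5 = -4.6178
grad_y = 2*6*-3.0147 - 14 = -50.1764
Step 2: Gradient step.
x_raw = 0.0273 - 0.05*-4.6178 = 0.2582
y_raw = -3.0147 - 0.05*-50.1764 = -0.5059
Step 3: Project onto [-3, 2].
x_proj = clip(0.2582) = 0.2582
y_proj = clip(-0.5059) = -0.5059
Step 4: Evaluate f.
f(0.2582, -0.5059) = 7.7935


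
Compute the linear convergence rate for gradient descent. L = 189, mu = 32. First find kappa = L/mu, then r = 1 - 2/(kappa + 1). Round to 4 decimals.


Step 1: Compute the condition number.
kappa = L/mu = 189/32 = 5.9063
Step 2: Compute the convergence rate.
r = 1 - 2/(kappa + 1) = 1 - 2*mu/(L + mu) = (L - mu)/(L + mu) = 157/221 = 0.7104


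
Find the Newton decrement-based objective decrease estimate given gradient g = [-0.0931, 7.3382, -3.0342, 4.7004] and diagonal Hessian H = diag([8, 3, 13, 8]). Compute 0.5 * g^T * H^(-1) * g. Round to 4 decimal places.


Step 1: H is diagonal, so H^(-1) * g = [-0.0116, 2.4461, -0.2334, 0.5876].
Step 2: g^T H^(-1) g = sum_i g_i^2 / H_ii
  = (-0.0931)^2/8 + (7.3382)^2/3 + (-3.0342)^2/13 + (4.7004)^2/8
  = 0.0011 + 17.9497 + 0.7082 + 2.7617 = 21.4207
Step 3: Objective decrease = 0.5 * g^T H^(-1) g = 10.7104


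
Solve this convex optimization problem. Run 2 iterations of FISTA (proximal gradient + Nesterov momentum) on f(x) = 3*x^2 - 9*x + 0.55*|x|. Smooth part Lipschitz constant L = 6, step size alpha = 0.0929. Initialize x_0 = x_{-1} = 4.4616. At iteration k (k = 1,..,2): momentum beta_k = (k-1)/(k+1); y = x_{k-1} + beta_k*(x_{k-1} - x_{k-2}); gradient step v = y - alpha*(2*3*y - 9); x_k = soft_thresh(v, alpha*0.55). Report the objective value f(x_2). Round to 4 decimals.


FISTA on f(x) = 3*x^2 - 9*x + 0.55*|x|
L = 6, alpha = 0.0929
Iteration 1: beta = 0.0, y = 4.4616 + 0.0*(4.4616 - 4.4616) = 4.4616
  grad(y) = 17.7696, v = y - alpha*grad = 2.8108
  prox(v) = soft_thresh(2.8108, 0.0511) = 2.7597
Iteration 2: beta = 0.3333, y = 2.7597 + 0.3333*(2.7597 - 4.4616) = 2.1924
  grad(y) = 4.1545, v = y - alpha*grad = 1.8065
  prox(v) = soft_thresh(1.8065, 0.0511) = 1.7554
f(x_2) = 3*1.7554^2 - 9*1.7554 + 0.55*|1.7554| = -5.5889
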